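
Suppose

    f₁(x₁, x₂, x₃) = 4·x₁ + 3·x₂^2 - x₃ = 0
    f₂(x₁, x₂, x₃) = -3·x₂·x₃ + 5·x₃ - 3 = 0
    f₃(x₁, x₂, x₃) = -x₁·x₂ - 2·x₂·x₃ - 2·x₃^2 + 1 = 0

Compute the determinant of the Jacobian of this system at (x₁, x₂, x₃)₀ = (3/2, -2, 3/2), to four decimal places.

-39.0000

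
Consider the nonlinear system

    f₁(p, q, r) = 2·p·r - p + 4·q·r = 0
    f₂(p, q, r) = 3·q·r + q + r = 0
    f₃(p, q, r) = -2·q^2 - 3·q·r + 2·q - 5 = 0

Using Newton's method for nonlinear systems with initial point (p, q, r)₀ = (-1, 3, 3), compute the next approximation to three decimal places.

(-0.028, 1.570, 1.130)

At (-1, 3, 3): F = (31.000, 33.000, -44.000).
Jacobian J = [[2·r - 1, 4·r, 2·p + 4·q], [0, 3·r + 1, 3·q + 1], [0, -4·q - 3·r + 2, -3·q]].
At the point, J = [[5.000, 12.000, 10.000], [0.000, 10.000, 10.000], [0.000, -19.000, -9.000]] (det J = 500.000).
Solving J·Δ = −F gives Δ = (0.972, -1.430, -1.870).
Then the next iterate is (p, q, r)₁ = (-0.028, 1.570, 1.130).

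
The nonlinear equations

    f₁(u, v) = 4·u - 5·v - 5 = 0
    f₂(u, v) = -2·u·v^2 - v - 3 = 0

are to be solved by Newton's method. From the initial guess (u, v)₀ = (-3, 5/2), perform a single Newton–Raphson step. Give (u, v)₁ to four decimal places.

At (-3, 5/2): F = (-29.5000, 32.0000).
Jacobian J = [[4, -5], [-2·v^2, -4·u·v - 1]].
At the point, J = [[4.0000, -5.0000], [-12.5000, 29.0000]] (det J = 53.5000).
Solving J·Δ = −F gives Δ = (13.0000, 4.5000).
Then the next iterate is (u, v)₁ = (10.0000, 7.0000).

(10.0000, 7.0000)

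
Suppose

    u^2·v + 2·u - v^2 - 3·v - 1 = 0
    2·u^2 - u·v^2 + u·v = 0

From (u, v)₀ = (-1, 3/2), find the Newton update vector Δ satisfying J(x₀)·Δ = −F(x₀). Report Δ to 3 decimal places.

At (-1, 3/2): F = (-8.250, 2.750).
Jacobian J = [[2·u·v + 2, u^2 - 2·v - 3], [4·u - v^2 + v, -2·u·v + u]].
At the point, J = [[-1.000, -5.000], [-4.750, 2.000]] (det J = -25.750).
Solving J·Δ = −F gives Δ = (-0.107, -1.629).

(-0.107, -1.629)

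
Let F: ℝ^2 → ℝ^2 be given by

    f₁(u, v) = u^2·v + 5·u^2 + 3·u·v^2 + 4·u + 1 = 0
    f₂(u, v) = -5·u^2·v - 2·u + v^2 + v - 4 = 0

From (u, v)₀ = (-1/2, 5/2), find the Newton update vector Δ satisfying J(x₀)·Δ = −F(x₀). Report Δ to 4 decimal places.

(0.1437, -0.8702)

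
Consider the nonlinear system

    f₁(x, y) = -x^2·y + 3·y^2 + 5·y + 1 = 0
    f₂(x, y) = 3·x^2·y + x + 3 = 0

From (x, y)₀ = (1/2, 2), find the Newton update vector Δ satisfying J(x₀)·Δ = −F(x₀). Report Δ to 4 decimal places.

(-0.5632, -1.4105)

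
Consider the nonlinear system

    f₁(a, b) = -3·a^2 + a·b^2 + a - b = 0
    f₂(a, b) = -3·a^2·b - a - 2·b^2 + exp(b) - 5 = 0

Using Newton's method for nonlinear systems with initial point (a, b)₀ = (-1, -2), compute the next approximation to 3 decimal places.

(-0.862, -0.508)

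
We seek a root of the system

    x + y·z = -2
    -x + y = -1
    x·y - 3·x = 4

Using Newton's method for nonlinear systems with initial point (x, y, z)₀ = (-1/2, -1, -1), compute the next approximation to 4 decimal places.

(-0.8889, -1.8889, 2.0000)

At (-1/2, -1, -1): F = (2.5000, 0.5000, -2.0000).
Jacobian J = [[1, z, y], [-1, 1, 0], [y - 3, x, 0]].
At the point, J = [[1.0000, -1.0000, -1.0000], [-1.0000, 1.0000, 0.0000], [-4.0000, -0.5000, 0.0000]] (det J = -4.5000).
Solving J·Δ = −F gives Δ = (-0.3889, -0.8889, 3.0000).
Then the next iterate is (x, y, z)₁ = (-0.8889, -1.8889, 2.0000).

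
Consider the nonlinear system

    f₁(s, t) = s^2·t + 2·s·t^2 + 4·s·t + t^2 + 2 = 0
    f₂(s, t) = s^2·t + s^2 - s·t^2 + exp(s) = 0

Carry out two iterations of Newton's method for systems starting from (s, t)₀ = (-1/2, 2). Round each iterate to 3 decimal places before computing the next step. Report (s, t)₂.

(1.182, 1.324)

At (-1/2, 2): F = (-1.500, 3.35653).
Jacobian J = [[2·s·t + 2·t^2 + 4·t, s^2 + 4·s·t + 4·s + 2·t], [2·s·t + 2·s - t^2 + exp(s), s^2 - 2·s·t]].
At the point, J = [[14.000, -1.750], [-6.39347, 2.250]] (det J = 20.31143).
Solving J·Δ = −F gives Δ = (-0.123, -1.841).
Then the next iterate is (s, t)₁ = (-0.623, 0.159).
Round to (-0.623, 0.159) and repeat: F = (1.65927, 1.00192), J = [[0.48845, -2.18210], [-0.93306, 0.58624]].
Δ = (1.805, 1.165), so (s, t)₂ = (1.182, 1.324).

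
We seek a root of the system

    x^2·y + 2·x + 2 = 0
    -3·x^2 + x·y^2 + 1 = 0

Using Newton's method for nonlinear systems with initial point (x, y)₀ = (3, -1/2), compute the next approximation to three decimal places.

(1.668, -1.037)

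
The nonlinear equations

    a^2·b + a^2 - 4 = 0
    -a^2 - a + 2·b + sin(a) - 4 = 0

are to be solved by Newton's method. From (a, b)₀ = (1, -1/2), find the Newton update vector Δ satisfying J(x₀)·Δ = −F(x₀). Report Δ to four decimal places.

(0.1887, 3.3113)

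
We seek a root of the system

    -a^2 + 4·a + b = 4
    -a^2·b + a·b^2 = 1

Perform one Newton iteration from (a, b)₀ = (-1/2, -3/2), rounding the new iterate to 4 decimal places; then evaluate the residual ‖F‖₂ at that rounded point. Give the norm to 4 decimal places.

At (-1/2, -3/2): F = (-7.7500, -1.7500).
Jacobian J = [[-2·a + 4, 1], [-2·a·b + b^2, -a^2 + 2·a·b]].
At the point, J = [[5.0000, 1.0000], [0.7500, 1.2500]] (det J = 5.5000).
Solving J·Δ = −F gives Δ = (1.4432, 0.5341).
Then the next iterate is (a, b)₁ = (0.9432, -0.9659).
Re-evaluating at (0.9432, -0.9659): F = (-2.082726, 0.739261), so ‖F‖₂ = 2.2100.

2.2100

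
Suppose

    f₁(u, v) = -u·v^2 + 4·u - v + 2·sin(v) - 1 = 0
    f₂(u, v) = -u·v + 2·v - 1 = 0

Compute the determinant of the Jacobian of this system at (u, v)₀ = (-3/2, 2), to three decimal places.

8.335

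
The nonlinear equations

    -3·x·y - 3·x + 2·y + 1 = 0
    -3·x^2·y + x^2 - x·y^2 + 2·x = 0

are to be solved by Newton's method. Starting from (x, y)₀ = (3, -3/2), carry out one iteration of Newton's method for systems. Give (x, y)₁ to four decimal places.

At (3, -3/2): F = (2.5000, 48.7500).
Jacobian J = [[-3·y - 3, -3·x + 2], [-6·x·y + 2·x - y^2 + 2, -3·x^2 - 2·x·y]].
At the point, J = [[1.5000, -7.0000], [32.7500, -18.0000]] (det J = 202.2500).
Solving J·Δ = −F gives Δ = (-1.4648, 0.0433).
Then the next iterate is (x, y)₁ = (1.5352, -1.4567).

(1.5352, -1.4567)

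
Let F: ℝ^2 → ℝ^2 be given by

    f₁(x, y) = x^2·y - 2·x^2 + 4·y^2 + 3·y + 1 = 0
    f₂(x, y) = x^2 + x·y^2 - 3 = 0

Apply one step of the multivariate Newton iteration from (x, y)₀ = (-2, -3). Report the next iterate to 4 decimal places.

At (-2, -3): F = (8.0000, -17.0000).
Jacobian J = [[2·x·y - 4·x, x^2 + 8·y + 3], [2·x + y^2, 2·x·y]].
At the point, J = [[20.0000, -17.0000], [5.0000, 12.0000]] (det J = 325.0000).
Solving J·Δ = −F gives Δ = (0.5938, 1.1692).
Then the next iterate is (x, y)₁ = (-1.4062, -1.8308).

(-1.4062, -1.8308)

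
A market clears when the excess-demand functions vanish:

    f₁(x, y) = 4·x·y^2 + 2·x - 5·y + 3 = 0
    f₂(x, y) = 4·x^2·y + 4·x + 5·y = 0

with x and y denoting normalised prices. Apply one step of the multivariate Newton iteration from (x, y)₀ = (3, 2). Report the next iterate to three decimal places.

(1.588, 1.498)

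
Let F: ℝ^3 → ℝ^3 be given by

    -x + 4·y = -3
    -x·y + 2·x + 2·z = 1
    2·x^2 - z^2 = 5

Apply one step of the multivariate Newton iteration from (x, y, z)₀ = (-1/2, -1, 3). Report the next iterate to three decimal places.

(-0.119, -0.780, 0.623)

At (-1/2, -1, 3): F = (-0.500, 3.500, -13.500).
Jacobian J = [[-1, 4, 0], [-y + 2, -x, 2], [4·x, 0, -2·z]].
At the point, J = [[-1.000, 4.000, 0.000], [3.000, 0.500, 2.000], [-2.000, 0.000, -6.000]] (det J = 59.000).
Solving J·Δ = −F gives Δ = (0.381, 0.220, -2.377).
Then the next iterate is (x, y, z)₁ = (-0.119, -0.780, 0.623).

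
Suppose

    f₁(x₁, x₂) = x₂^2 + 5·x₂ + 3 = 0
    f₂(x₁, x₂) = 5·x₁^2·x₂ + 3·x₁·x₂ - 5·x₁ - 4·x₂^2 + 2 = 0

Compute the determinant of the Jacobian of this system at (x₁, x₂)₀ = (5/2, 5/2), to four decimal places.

J = [[0, 2·x₂ + 5], [10·x₁·x₂ + 3·x₂ - 5, 5·x₁^2 + 3·x₁ - 8·x₂]].
At the point, J = [[0.0000, 10.0000], [65.0000, 18.7500]].
det J = -650.0000.

-650.0000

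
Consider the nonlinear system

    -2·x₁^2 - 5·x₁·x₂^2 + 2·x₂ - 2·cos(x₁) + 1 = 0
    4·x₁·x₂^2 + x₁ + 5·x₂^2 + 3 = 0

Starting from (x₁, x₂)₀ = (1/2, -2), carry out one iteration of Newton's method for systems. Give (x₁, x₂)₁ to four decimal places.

(0.3724, -0.9525)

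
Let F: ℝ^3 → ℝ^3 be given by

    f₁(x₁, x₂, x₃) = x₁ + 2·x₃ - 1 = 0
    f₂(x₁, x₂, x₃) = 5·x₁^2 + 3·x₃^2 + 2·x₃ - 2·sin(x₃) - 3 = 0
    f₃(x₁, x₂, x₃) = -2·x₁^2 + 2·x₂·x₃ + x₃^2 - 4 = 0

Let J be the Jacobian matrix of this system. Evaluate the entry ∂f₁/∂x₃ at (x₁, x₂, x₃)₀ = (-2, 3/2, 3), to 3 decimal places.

∂f₁/∂x₃ = 2.
At (-2, 3/2, 3) this is 2.000.

2.000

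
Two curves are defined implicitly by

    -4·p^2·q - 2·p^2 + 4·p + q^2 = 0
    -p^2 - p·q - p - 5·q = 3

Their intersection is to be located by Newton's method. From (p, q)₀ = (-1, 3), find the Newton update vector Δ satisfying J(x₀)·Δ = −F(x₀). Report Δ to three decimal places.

(0.532, -4.016)

At (-1, 3): F = (-9.000, -15.000).
Jacobian J = [[-8·p·q - 4·p + 4, -4·p^2 + 2·q], [-2·p - q - 1, -p - 5]].
At the point, J = [[32.000, 2.000], [-2.000, -4.000]] (det J = -124.000).
Solving J·Δ = −F gives Δ = (0.532, -4.016).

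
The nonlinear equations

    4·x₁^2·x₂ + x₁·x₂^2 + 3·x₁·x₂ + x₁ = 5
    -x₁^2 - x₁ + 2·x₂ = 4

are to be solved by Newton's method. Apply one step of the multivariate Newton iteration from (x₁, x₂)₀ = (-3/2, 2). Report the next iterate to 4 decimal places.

(-1.8533, 2.7283)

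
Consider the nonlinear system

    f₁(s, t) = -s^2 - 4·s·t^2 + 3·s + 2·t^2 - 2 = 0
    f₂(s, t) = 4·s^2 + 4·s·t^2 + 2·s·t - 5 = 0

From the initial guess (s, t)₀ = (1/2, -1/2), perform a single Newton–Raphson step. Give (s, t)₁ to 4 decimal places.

(1.2500, -1.5000)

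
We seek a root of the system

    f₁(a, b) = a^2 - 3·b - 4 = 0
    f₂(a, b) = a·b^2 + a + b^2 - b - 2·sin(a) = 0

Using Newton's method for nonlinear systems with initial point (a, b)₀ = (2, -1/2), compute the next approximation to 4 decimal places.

(1.8251, -0.2332)

At (2, -1/2): F = (1.5000, 1.431405).
Jacobian J = [[2·a, -3], [b^2 - 2·cos(a) + 1, 2·a·b + 2·b - 1]].
At the point, J = [[4.0000, -3.0000], [2.082294, -4.0000]] (det J = -9.753119).
Solving J·Δ = −F gives Δ = (-0.1749, 0.2668).
Then the next iterate is (a, b)₁ = (1.8251, -0.2332).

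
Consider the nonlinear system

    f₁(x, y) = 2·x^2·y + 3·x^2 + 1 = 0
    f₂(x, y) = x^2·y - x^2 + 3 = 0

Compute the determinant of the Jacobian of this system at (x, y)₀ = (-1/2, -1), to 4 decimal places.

-1.2500

J = [[4·x·y + 6·x, 2·x^2], [2·x·y - 2·x, x^2]].
At the point, J = [[-1.0000, 0.5000], [2.0000, 0.2500]].
det J = -1.2500.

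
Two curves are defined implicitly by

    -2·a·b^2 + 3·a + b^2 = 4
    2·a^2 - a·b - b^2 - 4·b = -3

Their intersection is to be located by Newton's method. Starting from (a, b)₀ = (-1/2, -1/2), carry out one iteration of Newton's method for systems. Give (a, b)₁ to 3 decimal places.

(1.932, 0.041)

At (-1/2, -1/2): F = (-5.000, 5.000).
Jacobian J = [[-2·b^2 + 3, -4·a·b + 2·b], [4·a - b, -a - 2·b - 4]].
At the point, J = [[2.500, -2.000], [-1.500, -2.500]] (det J = -9.250).
Solving J·Δ = −F gives Δ = (2.432, 0.541).
Then the next iterate is (a, b)₁ = (1.932, 0.041).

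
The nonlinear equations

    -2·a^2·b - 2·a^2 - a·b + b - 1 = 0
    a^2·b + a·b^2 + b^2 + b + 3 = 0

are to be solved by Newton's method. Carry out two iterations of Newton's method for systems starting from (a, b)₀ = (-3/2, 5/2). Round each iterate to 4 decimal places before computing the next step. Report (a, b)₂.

At (-3/2, 5/2): F = (-10.5000, 8.0000).
Jacobian J = [[-4·a·b - 4·a - b, -2·a^2 - a + 1], [2·a·b + b^2, a^2 + 2·a·b + 2·b + 1]].
At the point, J = [[18.5000, -2.0000], [-1.2500, 0.7500]] (det J = 11.3750).
Solving J·Δ = −F gives Δ = (-0.7143, -11.8571).
Then the next iterate is (a, b)₁ = (-2.2143, -9.3571).
Round to (-2.2143, -9.3571) and repeat: F = (50.875277, -158.554552), J = [[-64.663406, -6.591949], [128.994173, 28.627778]].
Δ = (0.4109, 3.6869), so (a, b)₂ = (-1.8034, -5.6702).

(-1.8034, -5.6702)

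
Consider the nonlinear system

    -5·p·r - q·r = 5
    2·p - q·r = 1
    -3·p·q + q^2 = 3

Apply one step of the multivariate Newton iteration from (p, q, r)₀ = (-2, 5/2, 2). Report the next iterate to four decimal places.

(-2.7115, 0.3558, -0.8538)

At (-2, 5/2, 2): F = (10.0000, -10.0000, 18.2500).
Jacobian J = [[-5·r, -r, -5·p - q], [2, -r, -q], [-3·q, -3·p + 2·q, 0]].
At the point, J = [[-10.0000, -2.0000, 7.5000], [2.0000, -2.0000, -2.5000], [-7.5000, 11.0000, 0.0000]] (det J = -260.0000).
Solving J·Δ = −F gives Δ = (-0.7115, -2.1442, -2.8538).
Then the next iterate is (p, q, r)₁ = (-2.7115, 0.3558, -0.8538).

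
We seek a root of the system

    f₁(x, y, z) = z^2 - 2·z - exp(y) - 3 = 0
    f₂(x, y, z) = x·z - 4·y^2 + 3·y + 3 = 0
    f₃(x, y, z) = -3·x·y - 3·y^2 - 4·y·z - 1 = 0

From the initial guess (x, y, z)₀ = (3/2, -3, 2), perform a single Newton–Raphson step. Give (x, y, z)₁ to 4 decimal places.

At (3/2, -3, 2): F = (-3.049787, -39.0000, 9.5000).
Jacobian J = [[0, -exp(y), 2·z - 2], [z, -8·y + 3, x], [-3·y, -3·x - 6·y - 4·z, -4·y]].
At the point, J = [[0.0000, -0.049787, 2.0000], [2.0000, 27.0000, 1.5000], [9.0000, 5.5000, 12.0000]] (det J = -463.477236).
Solving J·Δ = −F gives Δ = (-4.1620, 1.6657, 1.5664).
Then the next iterate is (x, y, z)₁ = (-2.6620, -1.3343, 3.5664).

(-2.6620, -1.3343, 3.5664)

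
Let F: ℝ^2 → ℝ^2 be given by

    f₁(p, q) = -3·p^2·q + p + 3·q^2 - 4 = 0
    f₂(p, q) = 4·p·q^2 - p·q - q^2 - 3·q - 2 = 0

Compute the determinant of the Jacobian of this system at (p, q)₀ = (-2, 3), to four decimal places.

-2233.0000

J = [[-6·p·q + 1, -3·p^2 + 6·q], [4·q^2 - q, 8·p·q - p - 2·q - 3]].
At the point, J = [[37.0000, 6.0000], [33.0000, -55.0000]].
det J = -2233.0000.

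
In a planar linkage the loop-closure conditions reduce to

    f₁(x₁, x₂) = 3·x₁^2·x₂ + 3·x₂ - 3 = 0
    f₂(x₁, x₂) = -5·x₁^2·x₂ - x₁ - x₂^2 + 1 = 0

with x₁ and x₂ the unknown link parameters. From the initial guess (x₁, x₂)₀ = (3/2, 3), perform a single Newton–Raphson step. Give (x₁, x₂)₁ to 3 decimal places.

(-0.304, 5.304)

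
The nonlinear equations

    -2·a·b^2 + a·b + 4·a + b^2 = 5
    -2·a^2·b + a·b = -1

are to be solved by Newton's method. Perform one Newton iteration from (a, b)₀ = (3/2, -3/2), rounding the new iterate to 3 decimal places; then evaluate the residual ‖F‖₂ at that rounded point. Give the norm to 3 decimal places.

3.204

At (3/2, -3/2): F = (-5.750, 5.500).
Jacobian J = [[-2·b^2 + b + 4, -4·a·b + a + 2·b], [-4·a·b + b, -2·a^2 + a]].
At the point, J = [[-2.000, 7.500], [7.500, -3.000]] (det J = -50.250).
Solving J·Δ = −F gives Δ = (-0.478, 0.639).
Then the next iterate is (a, b)₁ = (1.022, -0.861).
Re-evaluating at (1.022, -0.861): F = (-2.56588, 1.91866), so ‖F‖₂ = 3.204.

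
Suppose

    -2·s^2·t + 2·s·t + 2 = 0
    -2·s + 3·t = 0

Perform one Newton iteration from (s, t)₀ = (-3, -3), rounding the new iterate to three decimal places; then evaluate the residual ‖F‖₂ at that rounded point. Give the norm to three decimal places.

21.121

At (-3, -3): F = (74.000, -3.000).
Jacobian J = [[-4·s·t + 2·t, -2·s^2 + 2·s], [-2, 3]].
At the point, J = [[-42.000, -24.000], [-2.000, 3.000]] (det J = -174.000).
Solving J·Δ = −F gives Δ = (0.862, 1.575).
Then the next iterate is (s, t)₁ = (-2.138, -1.425).
Re-evaluating at (-2.138, -1.425): F = (21.12078, 0.001), so ‖F‖₂ = 21.121.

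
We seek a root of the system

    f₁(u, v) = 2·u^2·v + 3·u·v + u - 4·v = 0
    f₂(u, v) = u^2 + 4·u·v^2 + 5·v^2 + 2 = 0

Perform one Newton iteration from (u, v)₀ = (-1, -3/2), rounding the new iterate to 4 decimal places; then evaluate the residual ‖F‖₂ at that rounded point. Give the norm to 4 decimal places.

At (-1, -3/2): F = (6.5000, 5.2500).
Jacobian J = [[4·u·v + 3·v + 1, 2·u^2 + 3·u - 4], [2·u + 4·v^2, 8·u·v + 10·v]].
At the point, J = [[2.5000, -5.0000], [7.0000, -3.0000]] (det J = 27.5000).
Solving J·Δ = −F gives Δ = (-0.2455, 1.1773).
Then the next iterate is (u, v)₁ = (-1.2455, -0.3227).
Re-evaluating at (-1.2455, -0.3227): F = (0.249879, 3.553145), so ‖F‖₂ = 3.5619.

3.5619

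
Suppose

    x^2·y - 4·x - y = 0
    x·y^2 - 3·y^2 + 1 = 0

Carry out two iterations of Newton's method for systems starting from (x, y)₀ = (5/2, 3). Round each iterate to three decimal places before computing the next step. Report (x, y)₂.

At (5/2, 3): F = (5.750, -3.500).
Jacobian J = [[2·x·y - 4, x^2 - 1], [y^2, 2·x·y - 6·y]].
At the point, J = [[11.000, 5.250], [9.000, -3.000]] (det J = -80.250).
Solving J·Δ = −F gives Δ = (0.014, -1.125).
Then the next iterate is (x, y)₁ = (2.514, 1.875).
Round to (2.514, 1.875) and repeat: F = (-0.08063, -0.70859), J = [[5.42750, 5.32020], [3.51562, -1.82250]].
Δ = (0.137, -0.125), so (x, y)₂ = (2.651, 1.750).

(2.651, 1.750)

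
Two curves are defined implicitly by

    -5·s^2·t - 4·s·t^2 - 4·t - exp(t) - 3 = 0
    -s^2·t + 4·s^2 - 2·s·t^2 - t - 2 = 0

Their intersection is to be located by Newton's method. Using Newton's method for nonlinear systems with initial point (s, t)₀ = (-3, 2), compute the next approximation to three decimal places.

(-1.825, 0.964)

At (-3, 2): F = (-60.38906, 38.000).
Jacobian J = [[-10·s·t - 4·t^2, -5·s^2 - 8·s·t - exp(t) - 4], [-2·s·t + 8·s - 2·t^2, -s^2 - 4·s·t - 1]].
At the point, J = [[44.000, -8.38906], [-20.000, 14.000]] (det J = 448.21888).
Solving J·Δ = −F gives Δ = (1.175, -1.036).
Then the next iterate is (s, t)₁ = (-1.825, 0.964).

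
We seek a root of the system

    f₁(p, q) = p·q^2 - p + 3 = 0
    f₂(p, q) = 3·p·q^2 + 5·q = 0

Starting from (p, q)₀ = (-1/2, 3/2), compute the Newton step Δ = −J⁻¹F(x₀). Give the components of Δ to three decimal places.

At (-1/2, 3/2): F = (2.375, 4.125).
Jacobian J = [[q^2 - 1, 2·p·q], [3·q^2, 6·p·q + 5]].
At the point, J = [[1.250, -1.500], [6.750, 0.500]] (det J = 10.750).
Solving J·Δ = −F gives Δ = (-0.686, 1.012).

(-0.686, 1.012)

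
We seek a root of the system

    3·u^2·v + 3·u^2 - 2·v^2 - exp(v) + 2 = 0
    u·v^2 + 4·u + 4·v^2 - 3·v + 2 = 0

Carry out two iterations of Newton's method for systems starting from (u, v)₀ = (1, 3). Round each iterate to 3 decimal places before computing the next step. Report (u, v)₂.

At (1, 3): F = (-24.08554, 42.000).
Jacobian J = [[6·u·v + 6·u, 3·u^2 - 4·v - exp(v)], [v^2 + 4, 2·u·v + 8·v - 3]].
At the point, J = [[24.000, -29.08554], [13.000, 27.000]] (det J = 1026.11198).
Solving J·Δ = −F gives Δ = (-0.557, -1.287).
Then the next iterate is (u, v)₁ = (0.443, 1.713).
Round to (0.443, 1.713) and repeat: F = (-7.81704, 11.67040), J = [[7.21115, -11.80883], [6.93437, 12.22172]].
Δ = (-0.249, -0.814), so (u, v)₂ = (0.194, 0.899).

(0.194, 0.899)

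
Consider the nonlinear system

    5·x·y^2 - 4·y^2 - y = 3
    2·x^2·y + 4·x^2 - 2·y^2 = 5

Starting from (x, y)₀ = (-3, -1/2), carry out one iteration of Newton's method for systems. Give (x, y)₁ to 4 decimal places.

At (-3, -1/2): F = (-7.2500, 21.5000).
Jacobian J = [[5·y^2, 10·x·y - 8·y - 1], [4·x·y + 8·x, 2·x^2 - 4·y]].
At the point, J = [[1.2500, 18.0000], [-18.0000, 20.0000]] (det J = 349.0000).
Solving J·Δ = −F gives Δ = (1.5244, 0.2969).
Then the next iterate is (x, y)₁ = (-1.4756, -0.2031).

(-1.4756, -0.2031)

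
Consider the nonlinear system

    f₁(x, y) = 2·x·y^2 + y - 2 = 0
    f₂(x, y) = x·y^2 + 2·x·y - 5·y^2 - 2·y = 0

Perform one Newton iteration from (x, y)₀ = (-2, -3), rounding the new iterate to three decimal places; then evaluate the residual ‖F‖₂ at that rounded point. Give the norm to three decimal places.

17.626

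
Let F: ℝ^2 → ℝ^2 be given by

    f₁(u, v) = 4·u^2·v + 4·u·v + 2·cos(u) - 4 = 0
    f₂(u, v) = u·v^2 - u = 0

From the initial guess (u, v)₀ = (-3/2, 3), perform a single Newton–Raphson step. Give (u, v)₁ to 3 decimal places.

(-1.441, 1.719)

At (-3/2, 3): F = (5.14147, -12.000).
Jacobian J = [[8·u·v + 4·v - 2·sin(u), 4·u^2 + 4·u], [v^2 - 1, 2·u·v]].
At the point, J = [[-22.00501, 3.000], [8.000, -9.000]] (det J = 174.04509).
Solving J·Δ = −F gives Δ = (0.059, -1.281).
Then the next iterate is (u, v)₁ = (-1.441, 1.719).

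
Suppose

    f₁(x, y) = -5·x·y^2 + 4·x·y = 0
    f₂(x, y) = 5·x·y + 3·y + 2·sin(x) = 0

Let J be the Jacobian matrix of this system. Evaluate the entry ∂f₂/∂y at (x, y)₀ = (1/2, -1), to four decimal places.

5.5000

∂f₂/∂y = 5·x + 3.
At (1/2, -1) this is 5.5000.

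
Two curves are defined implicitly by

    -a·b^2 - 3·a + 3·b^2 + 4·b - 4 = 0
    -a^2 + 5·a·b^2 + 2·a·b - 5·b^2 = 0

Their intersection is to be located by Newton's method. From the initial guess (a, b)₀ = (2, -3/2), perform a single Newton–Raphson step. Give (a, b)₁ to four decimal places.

At (2, -3/2): F = (-13.7500, 1.2500).
Jacobian J = [[-b^2 - 3, -2·a·b + 6·b + 4], [-2·a + 5·b^2 + 2·b, 10·a·b + 2·a - 10·b]].
At the point, J = [[-5.2500, 1.0000], [4.2500, -11.0000]] (det J = 53.5000).
Solving J·Δ = −F gives Δ = (-2.8037, -0.9696).
Then the next iterate is (a, b)₁ = (-0.8037, -2.4696).

(-0.8037, -2.4696)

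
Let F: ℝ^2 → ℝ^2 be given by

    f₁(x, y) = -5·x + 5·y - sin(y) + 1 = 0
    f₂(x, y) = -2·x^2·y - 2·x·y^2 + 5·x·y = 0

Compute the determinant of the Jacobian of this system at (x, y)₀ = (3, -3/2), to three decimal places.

J = [[-5, -cos(y) + 5], [-4·x·y - 2·y^2 + 5·y, -2·x^2 - 4·x·y + 5·x]].
At the point, J = [[-5.000, 4.92926], [6.000, 15.000]].
det J = -104.576.

-104.576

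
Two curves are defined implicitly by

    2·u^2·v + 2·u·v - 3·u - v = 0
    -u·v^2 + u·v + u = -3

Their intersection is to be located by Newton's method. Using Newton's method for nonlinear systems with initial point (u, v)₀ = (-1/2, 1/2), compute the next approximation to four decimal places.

At (-1/2, 1/2): F = (0.7500, 2.3750).
Jacobian J = [[4·u·v + 2·v - 3, 2·u^2 + 2·u - 1], [-v^2 + v + 1, -2·u·v + u]].
At the point, J = [[-3.0000, -1.5000], [1.2500, 0.0000]] (det J = 1.8750).
Solving J·Δ = −F gives Δ = (-1.9000, 4.3000).
Then the next iterate is (u, v)₁ = (-2.4000, 4.8000).

(-2.4000, 4.8000)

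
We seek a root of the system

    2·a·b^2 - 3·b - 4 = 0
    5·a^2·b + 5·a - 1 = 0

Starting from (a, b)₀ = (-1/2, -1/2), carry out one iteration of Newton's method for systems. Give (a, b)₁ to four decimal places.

(0.2480, -1.6880)

At (-1/2, -1/2): F = (-2.7500, -4.1250).
Jacobian J = [[2·b^2, 4·a·b - 3], [10·a·b + 5, 5·a^2]].
At the point, J = [[0.5000, -2.0000], [7.5000, 1.2500]] (det J = 15.6250).
Solving J·Δ = −F gives Δ = (0.7480, -1.1880).
Then the next iterate is (a, b)₁ = (0.2480, -1.6880).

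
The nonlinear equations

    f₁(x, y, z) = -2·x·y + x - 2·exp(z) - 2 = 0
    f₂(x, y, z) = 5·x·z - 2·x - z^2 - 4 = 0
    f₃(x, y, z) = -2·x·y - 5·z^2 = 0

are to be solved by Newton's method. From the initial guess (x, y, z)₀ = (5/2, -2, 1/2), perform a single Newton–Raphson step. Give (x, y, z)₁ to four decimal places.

At (5/2, -2, 1/2): F = (7.202557, -3.0000, 8.7500).
Jacobian J = [[-2·y + 1, -2·x, -2·exp(z)], [5·z - 2, 0, 5·x - 2·z], [-2·y, -2·x, -10·z]].
At the point, J = [[5.0000, -5.0000, -3.297443], [0.5000, 0.0000, 11.5000], [4.0000, -5.0000, -5.0000]] (det J = 53.243606).
Solving J·Δ = −F gives Δ = (1.1915, 2.4941, 0.2091).
Then the next iterate is (x, y, z)₁ = (3.6915, 0.4941, 0.7091).

(3.6915, 0.4941, 0.7091)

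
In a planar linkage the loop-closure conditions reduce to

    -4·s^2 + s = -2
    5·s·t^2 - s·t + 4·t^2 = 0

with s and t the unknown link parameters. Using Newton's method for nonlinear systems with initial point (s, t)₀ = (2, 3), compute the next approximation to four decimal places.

At (2, 3): F = (-12.0000, 120.0000).
Jacobian J = [[-8·s + 1, 0], [5·t^2 - t, 10·s·t - s + 8·t]].
At the point, J = [[-15.0000, 0.0000], [42.0000, 82.0000]] (det J = -1230.0000).
Solving J·Δ = −F gives Δ = (-0.8000, -1.0537).
Then the next iterate is (s, t)₁ = (1.2000, 1.9463).

(1.2000, 1.9463)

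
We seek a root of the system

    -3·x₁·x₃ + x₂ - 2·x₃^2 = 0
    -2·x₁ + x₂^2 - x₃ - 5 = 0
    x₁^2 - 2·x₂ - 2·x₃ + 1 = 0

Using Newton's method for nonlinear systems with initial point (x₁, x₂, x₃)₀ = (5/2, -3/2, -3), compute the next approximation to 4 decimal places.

(0.2922, -2.9700, 1.0756)

At (5/2, -3/2, -3): F = (3.0000, -4.7500, 16.2500).
Jacobian J = [[-3·x₃, 1, -3·x₁ - 4·x₃], [-2, 2·x₂, -1], [2·x₁, -2, -2]].
At the point, J = [[9.0000, 1.0000, 4.5000], [-2.0000, -3.0000, -1.0000], [5.0000, -2.0000, -2.0000]] (det J = 112.5000).
Solving J·Δ = −F gives Δ = (-2.2078, -1.4700, 4.0756).
Then the next iterate is (x₁, x₂, x₃)₁ = (0.2922, -2.9700, 1.0756).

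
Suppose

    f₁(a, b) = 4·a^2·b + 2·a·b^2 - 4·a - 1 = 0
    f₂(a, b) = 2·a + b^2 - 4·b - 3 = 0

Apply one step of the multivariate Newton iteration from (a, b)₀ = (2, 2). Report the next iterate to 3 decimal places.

(3.500, -0.906)

At (2, 2): F = (39.000, -3.000).
Jacobian J = [[8·a·b + 2·b^2 - 4, 4·a^2 + 4·a·b], [2, 2·b - 4]].
At the point, J = [[36.000, 32.000], [2.000, 0.000]] (det J = -64.000).
Solving J·Δ = −F gives Δ = (1.500, -2.906).
Then the next iterate is (a, b)₁ = (3.500, -0.906).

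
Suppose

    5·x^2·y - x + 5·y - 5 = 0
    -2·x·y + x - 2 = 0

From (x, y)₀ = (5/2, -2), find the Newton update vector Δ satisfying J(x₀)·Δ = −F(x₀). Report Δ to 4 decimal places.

(-0.2627, 1.8373)

At (5/2, -2): F = (-80.0000, 10.5000).
Jacobian J = [[10·x·y - 1, 5·x^2 + 5], [-2·y + 1, -2·x]].
At the point, J = [[-51.0000, 36.2500], [5.0000, -5.0000]] (det J = 73.7500).
Solving J·Δ = −F gives Δ = (-0.2627, 1.8373).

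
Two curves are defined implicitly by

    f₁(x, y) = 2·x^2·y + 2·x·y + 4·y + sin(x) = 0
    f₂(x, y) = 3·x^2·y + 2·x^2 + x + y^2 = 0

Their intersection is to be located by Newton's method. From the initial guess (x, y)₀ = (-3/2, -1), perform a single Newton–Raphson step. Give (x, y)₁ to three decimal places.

At (-3/2, -1): F = (-6.49749, -2.750).
Jacobian J = [[4·x·y + 2·y + cos(x), 2·x^2 + 2·x + 4], [6·x·y + 4·x + 1, 3·x^2 + 2·y]].
At the point, J = [[4.07074, 5.500], [4.000, 4.750]] (det J = -2.66400).
Solving J·Δ = −F gives Δ = (-5.908, 5.554).
Then the next iterate is (x, y)₁ = (-7.408, 4.554).

(-7.408, 4.554)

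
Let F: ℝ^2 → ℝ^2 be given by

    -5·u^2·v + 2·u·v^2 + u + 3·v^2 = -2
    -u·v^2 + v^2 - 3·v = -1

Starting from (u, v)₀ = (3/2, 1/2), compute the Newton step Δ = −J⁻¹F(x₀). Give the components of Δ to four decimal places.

(0.0556, -0.1825)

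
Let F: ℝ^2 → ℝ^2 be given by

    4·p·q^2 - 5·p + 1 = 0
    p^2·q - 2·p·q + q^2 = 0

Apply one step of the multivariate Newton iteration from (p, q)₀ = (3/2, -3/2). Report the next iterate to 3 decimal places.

(2.321, -0.929)

At (3/2, -3/2): F = (7.000, 3.375).
Jacobian J = [[4·q^2 - 5, 8·p·q], [2·p·q - 2·q, p^2 - 2·p + 2·q]].
At the point, J = [[4.000, -18.000], [-1.500, -3.750]] (det J = -42.000).
Solving J·Δ = −F gives Δ = (0.821, 0.571).
Then the next iterate is (p, q)₁ = (2.321, -0.929).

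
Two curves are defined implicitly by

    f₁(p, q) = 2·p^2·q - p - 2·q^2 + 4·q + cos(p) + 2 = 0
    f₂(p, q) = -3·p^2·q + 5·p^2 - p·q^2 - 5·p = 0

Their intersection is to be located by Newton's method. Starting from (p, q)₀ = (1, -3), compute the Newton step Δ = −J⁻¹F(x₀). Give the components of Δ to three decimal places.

(-0.352, 1.644)

At (1, -3): F = (-34.45970, 0.000).
Jacobian J = [[4·p·q - sin(p) - 1, 2·p^2 - 4·q + 4], [-6·p·q + 10·p - q^2 - 5, -3·p^2 - 2·p·q]].
At the point, J = [[-13.84147, 18.000], [14.000, 3.000]] (det J = -293.52441).
Solving J·Δ = −F gives Δ = (-0.352, 1.644).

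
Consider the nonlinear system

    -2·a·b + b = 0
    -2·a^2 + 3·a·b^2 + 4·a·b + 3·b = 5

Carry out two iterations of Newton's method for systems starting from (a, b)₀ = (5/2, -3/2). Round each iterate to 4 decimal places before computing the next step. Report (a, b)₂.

(-0.2172, 9.8088)

At (5/2, -3/2): F = (6.0000, -20.1250).
Jacobian J = [[-2·b, -2·a + 1], [-4·a + 3·b^2 + 4·b, 6·a·b + 4·a + 3]].
At the point, J = [[3.0000, -4.0000], [-9.2500, -9.5000]] (det J = -65.5000).
Solving J·Δ = −F gives Δ = (-2.0992, -0.0744).
Then the next iterate is (a, b)₁ = (0.4008, -1.5744).
Round to (0.4008, -1.5744) and repeat: F = (-0.312361, -9.588128), J = [[3.1488, 0.1984], [-0.464594, 0.817083]].
Δ = (-0.6180, 11.3832), so (a, b)₂ = (-0.2172, 9.8088).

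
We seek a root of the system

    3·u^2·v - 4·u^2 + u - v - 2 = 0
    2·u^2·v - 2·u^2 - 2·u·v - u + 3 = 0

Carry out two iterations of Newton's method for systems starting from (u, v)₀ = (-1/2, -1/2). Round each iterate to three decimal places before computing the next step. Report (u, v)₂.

(-0.510, -3.364)

At (-1/2, -1/2): F = (-3.375, 2.250).
Jacobian J = [[6·u·v - 8·u + 1, 3·u^2 - 1], [4·u·v - 4·u - 2·v - 1, 2·u^2 - 2·u]].
At the point, J = [[6.500, -0.250], [3.000, 1.500]] (det J = 10.500).
Solving J·Δ = −F gives Δ = (0.429, -2.357).
Then the next iterate is (u, v)₁ = (-0.071, -2.857).
Round to (-0.071, -2.857) and repeat: F = (0.72263, 2.62642), J = [[2.78508, -0.98488], [5.80939, 0.15208]].
Δ = (-0.439, -0.507), so (u, v)₂ = (-0.510, -3.364).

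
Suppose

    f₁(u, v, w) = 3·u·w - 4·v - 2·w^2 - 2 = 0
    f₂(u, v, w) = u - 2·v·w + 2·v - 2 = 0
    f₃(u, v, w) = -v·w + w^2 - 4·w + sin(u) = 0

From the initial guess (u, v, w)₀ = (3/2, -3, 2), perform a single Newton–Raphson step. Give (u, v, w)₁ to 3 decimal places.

(0.031, -2.122, 1.621)

At (3/2, -3, 2): F = (11.000, 5.500, 2.99749).
Jacobian J = [[3·w, -4, 3·u - 4·w], [1, -2·w + 2, -2·v], [cos(u), -w, -v + 2·w - 4]].
At the point, J = [[6.000, -4.000, -3.500], [1.000, -2.000, 6.000], [0.07074, -2.000, 3.000]] (det J = 52.80715).
Solving J·Δ = −F gives Δ = (-1.469, 0.878, -0.379).
Then the next iterate is (u, v, w)₁ = (0.031, -2.122, 1.621).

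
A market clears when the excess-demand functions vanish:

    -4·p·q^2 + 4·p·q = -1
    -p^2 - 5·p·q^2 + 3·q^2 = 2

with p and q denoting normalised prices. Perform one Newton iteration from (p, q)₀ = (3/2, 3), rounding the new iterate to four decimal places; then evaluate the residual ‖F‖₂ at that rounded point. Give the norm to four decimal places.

16.3622

At (3/2, 3): F = (-35.0000, -44.7500).
Jacobian J = [[-4·q^2 + 4·q, -8·p·q + 4·p], [-2·p - 5·q^2, -10·p·q + 6·q]].
At the point, J = [[-24.0000, -30.0000], [-48.0000, -27.0000]] (det J = -792.0000).
Solving J·Δ = −F gives Δ = (-0.5019, -0.7652).
Then the next iterate is (p, q)₁ = (0.9981, 2.2348).
Re-evaluating at (0.9981, 2.2348): F = (-10.017152, -12.937420), so ‖F‖₂ = 16.3622.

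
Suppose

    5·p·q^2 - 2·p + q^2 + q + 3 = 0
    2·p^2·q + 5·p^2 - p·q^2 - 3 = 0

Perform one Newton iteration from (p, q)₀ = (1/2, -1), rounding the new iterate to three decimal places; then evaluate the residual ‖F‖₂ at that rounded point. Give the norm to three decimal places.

3.179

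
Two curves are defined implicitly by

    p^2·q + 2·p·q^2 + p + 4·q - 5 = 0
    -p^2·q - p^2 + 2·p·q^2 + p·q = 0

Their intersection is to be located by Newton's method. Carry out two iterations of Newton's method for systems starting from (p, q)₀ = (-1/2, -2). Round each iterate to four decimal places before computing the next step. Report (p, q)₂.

At (-1/2, -2): F = (-18.0000, -2.7500).
Jacobian J = [[2·p·q + 2·q^2 + 1, p^2 + 4·p·q + 4], [-2·p·q - 2·p + 2·q^2 + q, -p^2 + 4·p·q + p]].
At the point, J = [[11.0000, 8.2500], [5.0000, 3.2500]] (det J = -5.5000).
Solving J·Δ = −F gives Δ = (-6.5114, 10.8636).
Then the next iterate is (p, q)₁ = (-7.0114, 8.8636).
Round to (-7.0114, 8.8636) and repeat: F = (-642.503733, -1648.717073), J = [[33.834320, -195.425250], [304.3057, -304.756110]].
Δ = (2.5712, -2.8426), so (p, q)₂ = (-4.4402, 6.0210).

(-4.4402, 6.0210)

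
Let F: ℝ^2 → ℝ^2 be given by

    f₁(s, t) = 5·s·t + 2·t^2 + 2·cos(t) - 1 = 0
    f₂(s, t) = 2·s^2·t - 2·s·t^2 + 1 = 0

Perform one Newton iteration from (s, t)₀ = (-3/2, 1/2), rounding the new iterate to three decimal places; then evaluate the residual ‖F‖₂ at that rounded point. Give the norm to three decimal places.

At (-3/2, 1/2): F = (-2.49483, 4.000).
Jacobian J = [[5·t, 5·s + 4·t - 2·sin(t)], [4·s·t - 2·t^2, 2·s^2 - 4·s·t]].
At the point, J = [[2.500, -6.45885], [-3.500, 7.500]] (det J = -3.85598).
Solving J·Δ = −F gives Δ = (1.848, 0.329).
Then the next iterate is (s, t)₁ = (0.348, 0.829).
Re-evaluating at (0.348, 0.829): F = (3.16817, 0.72247), so ‖F‖₂ = 3.250.

3.250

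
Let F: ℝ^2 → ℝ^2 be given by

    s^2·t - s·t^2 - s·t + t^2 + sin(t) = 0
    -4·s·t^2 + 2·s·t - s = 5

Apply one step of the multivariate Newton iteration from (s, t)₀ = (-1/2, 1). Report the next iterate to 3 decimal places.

(-6.775, -4.108)

At (-1/2, 1): F = (3.09147, -3.500).
Jacobian J = [[2·s·t - t^2 - t, s^2 - 2·s·t - s + 2·t + cos(t)], [-4·t^2 + 2·t - 1, -8·s·t + 2·s]].
At the point, J = [[-3.000, 4.29030], [-3.000, 3.000]] (det J = 3.87091).
Solving J·Δ = −F gives Δ = (-6.275, -5.108).
Then the next iterate is (s, t)₁ = (-6.775, -4.108).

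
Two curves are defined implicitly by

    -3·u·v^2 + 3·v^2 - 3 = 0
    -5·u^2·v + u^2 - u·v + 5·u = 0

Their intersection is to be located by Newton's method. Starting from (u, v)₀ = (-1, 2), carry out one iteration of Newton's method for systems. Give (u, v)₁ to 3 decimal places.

At (-1, 2): F = (21.000, -12.000).
Jacobian J = [[-3·v^2, -6·u·v + 6·v], [-10·u·v + 2·u - v + 5, -5·u^2 - u]].
At the point, J = [[-12.000, 24.000], [21.000, -4.000]] (det J = -456.000).
Solving J·Δ = −F gives Δ = (0.447, -0.651).
Then the next iterate is (u, v)₁ = (-0.553, 1.349).

(-0.553, 1.349)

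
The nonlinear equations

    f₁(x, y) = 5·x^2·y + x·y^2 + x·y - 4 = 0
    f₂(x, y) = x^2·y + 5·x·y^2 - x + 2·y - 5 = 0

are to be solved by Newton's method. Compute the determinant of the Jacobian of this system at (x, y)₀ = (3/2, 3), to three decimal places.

1654.500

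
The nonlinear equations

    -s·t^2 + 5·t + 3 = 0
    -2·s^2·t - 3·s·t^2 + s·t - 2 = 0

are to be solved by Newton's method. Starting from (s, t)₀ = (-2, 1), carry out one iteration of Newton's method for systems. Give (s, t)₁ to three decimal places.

(-0.679, 0.036)

At (-2, 1): F = (10.000, -6.000).
Jacobian J = [[-t^2, -2·s·t + 5], [-4·s·t - 3·t^2 + t, -2·s^2 - 6·s·t + s]].
At the point, J = [[-1.000, 9.000], [6.000, 2.000]] (det J = -56.000).
Solving J·Δ = −F gives Δ = (1.321, -0.964).
Then the next iterate is (s, t)₁ = (-0.679, 0.036).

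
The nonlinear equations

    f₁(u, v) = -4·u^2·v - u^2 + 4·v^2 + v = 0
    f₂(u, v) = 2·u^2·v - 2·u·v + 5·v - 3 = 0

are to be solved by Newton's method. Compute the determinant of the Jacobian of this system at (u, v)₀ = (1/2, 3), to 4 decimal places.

J = [[-8·u·v - 2·u, -4·u^2 + 8·v + 1], [4·u·v - 2·v, 2·u^2 - 2·u + 5]].
At the point, J = [[-13.0000, 24.0000], [0.0000, 4.5000]].
det J = -58.5000.

-58.5000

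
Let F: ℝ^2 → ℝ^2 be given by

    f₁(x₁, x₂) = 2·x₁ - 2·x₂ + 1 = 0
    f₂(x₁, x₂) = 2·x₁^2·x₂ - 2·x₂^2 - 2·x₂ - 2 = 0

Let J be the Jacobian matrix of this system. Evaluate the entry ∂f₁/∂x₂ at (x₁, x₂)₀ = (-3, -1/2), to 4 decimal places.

∂f₁/∂x₂ = -2.
At (-3, -1/2) this is -2.0000.

-2.0000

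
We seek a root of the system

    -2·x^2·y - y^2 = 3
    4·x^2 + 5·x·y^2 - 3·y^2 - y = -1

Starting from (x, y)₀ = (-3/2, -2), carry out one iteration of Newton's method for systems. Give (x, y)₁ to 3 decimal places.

At (-3/2, -2): F = (2.000, -30.000).
Jacobian J = [[-4·x·y, -2·x^2 - 2·y], [8·x + 5·y^2, 10·x·y - 6·y - 1]].
At the point, J = [[-12.000, -0.500], [8.000, 41.000]] (det J = -488.000).
Solving J·Δ = −F gives Δ = (0.137, 0.705).
Then the next iterate is (x, y)₁ = (-1.363, -1.295).

(-1.363, -1.295)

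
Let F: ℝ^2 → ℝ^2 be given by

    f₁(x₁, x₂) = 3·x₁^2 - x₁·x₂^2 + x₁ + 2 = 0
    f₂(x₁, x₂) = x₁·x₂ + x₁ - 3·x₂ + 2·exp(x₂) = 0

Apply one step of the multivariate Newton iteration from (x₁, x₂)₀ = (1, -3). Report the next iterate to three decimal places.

(3.335, -1.722)

At (1, -3): F = (-3.000, 7.09957).
Jacobian J = [[6·x₁ - x₂^2 + 1, -2·x₁·x₂], [x₂ + 1, x₁ + 2·exp(x₂) - 3]].
At the point, J = [[-2.000, 6.000], [-2.000, -1.90043]] (det J = 15.80085).
Solving J·Δ = −F gives Δ = (2.335, 1.278).
Then the next iterate is (x₁, x₂)₁ = (3.335, -1.722).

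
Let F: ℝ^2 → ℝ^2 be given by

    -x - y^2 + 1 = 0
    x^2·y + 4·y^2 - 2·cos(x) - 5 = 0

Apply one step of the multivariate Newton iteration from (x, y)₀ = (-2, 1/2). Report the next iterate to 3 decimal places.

(-0.237, 1.487)

At (-2, 1/2): F = (2.750, -1.16771).
Jacobian J = [[-1, -2·y], [2·x·y + 2·sin(x), x^2 + 8·y]].
At the point, J = [[-1.000, -1.000], [-3.81859, 8.000]] (det J = -11.81859).
Solving J·Δ = −F gives Δ = (1.763, 0.987).
Then the next iterate is (x, y)₁ = (-0.237, 1.487).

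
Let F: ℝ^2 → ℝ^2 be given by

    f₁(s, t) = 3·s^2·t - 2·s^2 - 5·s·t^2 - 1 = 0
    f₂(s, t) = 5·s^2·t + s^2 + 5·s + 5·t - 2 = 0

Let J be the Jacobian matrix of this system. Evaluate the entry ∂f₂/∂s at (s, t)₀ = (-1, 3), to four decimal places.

∂f₂/∂s = 10·s·t + 2·s + 5.
At (-1, 3) this is -27.0000.

-27.0000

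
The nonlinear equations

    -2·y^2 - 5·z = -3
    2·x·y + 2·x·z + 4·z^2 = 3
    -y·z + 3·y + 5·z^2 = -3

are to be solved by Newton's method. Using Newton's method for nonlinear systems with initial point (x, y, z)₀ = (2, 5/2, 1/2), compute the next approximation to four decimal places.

(7.1333, 4.3000, -5.5000)

At (2, 5/2, 1/2): F = (-12.0000, 10.0000, 10.5000).
Jacobian J = [[0, -4·y, -5], [2·y + 2·z, 2·x, 2·x + 8·z], [0, -z + 3, -y + 10·z]].
At the point, J = [[0.0000, -10.0000, -5.0000], [6.0000, 4.0000, 8.0000], [0.0000, 2.5000, 2.5000]] (det J = 75.0000).
Solving J·Δ = −F gives Δ = (5.1333, 1.8000, -6.0000).
Then the next iterate is (x, y, z)₁ = (7.1333, 4.3000, -5.5000).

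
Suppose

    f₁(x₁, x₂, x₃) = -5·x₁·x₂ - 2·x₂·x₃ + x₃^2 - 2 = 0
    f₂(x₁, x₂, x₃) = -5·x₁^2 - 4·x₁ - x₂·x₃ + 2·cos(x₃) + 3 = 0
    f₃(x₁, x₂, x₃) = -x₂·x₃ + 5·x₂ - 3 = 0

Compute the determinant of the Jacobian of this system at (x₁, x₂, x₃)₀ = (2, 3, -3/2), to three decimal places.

J = [[-5·x₂, -5·x₁ - 2·x₃, -2·x₂ + 2·x₃], [-10·x₁ - 4, -x₃, -x₂ - 2·sin(x₃)], [0, -x₃ + 5, -x₂]].
At the point, J = [[-15.000, -7.000, -9.000], [-24.000, 1.500, -1.00501], [0.000, 6.500, -3.000]].
det J = 1877.512.

1877.512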